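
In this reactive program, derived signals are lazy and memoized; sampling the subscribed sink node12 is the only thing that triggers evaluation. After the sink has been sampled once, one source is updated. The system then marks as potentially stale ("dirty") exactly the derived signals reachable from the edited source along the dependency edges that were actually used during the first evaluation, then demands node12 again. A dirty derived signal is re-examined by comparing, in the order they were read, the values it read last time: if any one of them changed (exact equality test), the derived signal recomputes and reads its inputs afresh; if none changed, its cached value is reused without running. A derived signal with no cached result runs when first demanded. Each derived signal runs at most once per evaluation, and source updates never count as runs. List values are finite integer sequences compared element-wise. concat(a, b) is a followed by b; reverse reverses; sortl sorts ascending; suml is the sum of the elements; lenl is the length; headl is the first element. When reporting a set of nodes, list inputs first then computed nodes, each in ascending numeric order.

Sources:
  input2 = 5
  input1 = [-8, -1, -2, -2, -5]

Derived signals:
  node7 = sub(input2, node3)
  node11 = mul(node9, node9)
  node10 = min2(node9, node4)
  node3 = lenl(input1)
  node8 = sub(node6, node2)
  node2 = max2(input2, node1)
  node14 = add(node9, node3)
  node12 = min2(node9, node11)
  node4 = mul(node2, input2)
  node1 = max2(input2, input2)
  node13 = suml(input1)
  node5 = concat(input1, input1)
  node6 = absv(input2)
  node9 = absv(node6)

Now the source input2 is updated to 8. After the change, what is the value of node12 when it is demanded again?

First demand of the output computes:
  node6 = absv(5) = 5
  node9 = absv(5) = 5
  node11 = mul(5, 5) = 25
  node12 = min2(5, 25) = 5

After the edit, cleaning proceeds:
  node6: a read changed (input2 5->8) — executes, giving 8.
  node9: a read changed (node6 5->8) — executes, giving 8.
  node11: a read changed (node9 5->8; node9 5->8) — executes, giving 64.
  node12: a read changed (node9 5->8; node11 25->64) — executes, giving 8.

Demanding node12 again yields 8.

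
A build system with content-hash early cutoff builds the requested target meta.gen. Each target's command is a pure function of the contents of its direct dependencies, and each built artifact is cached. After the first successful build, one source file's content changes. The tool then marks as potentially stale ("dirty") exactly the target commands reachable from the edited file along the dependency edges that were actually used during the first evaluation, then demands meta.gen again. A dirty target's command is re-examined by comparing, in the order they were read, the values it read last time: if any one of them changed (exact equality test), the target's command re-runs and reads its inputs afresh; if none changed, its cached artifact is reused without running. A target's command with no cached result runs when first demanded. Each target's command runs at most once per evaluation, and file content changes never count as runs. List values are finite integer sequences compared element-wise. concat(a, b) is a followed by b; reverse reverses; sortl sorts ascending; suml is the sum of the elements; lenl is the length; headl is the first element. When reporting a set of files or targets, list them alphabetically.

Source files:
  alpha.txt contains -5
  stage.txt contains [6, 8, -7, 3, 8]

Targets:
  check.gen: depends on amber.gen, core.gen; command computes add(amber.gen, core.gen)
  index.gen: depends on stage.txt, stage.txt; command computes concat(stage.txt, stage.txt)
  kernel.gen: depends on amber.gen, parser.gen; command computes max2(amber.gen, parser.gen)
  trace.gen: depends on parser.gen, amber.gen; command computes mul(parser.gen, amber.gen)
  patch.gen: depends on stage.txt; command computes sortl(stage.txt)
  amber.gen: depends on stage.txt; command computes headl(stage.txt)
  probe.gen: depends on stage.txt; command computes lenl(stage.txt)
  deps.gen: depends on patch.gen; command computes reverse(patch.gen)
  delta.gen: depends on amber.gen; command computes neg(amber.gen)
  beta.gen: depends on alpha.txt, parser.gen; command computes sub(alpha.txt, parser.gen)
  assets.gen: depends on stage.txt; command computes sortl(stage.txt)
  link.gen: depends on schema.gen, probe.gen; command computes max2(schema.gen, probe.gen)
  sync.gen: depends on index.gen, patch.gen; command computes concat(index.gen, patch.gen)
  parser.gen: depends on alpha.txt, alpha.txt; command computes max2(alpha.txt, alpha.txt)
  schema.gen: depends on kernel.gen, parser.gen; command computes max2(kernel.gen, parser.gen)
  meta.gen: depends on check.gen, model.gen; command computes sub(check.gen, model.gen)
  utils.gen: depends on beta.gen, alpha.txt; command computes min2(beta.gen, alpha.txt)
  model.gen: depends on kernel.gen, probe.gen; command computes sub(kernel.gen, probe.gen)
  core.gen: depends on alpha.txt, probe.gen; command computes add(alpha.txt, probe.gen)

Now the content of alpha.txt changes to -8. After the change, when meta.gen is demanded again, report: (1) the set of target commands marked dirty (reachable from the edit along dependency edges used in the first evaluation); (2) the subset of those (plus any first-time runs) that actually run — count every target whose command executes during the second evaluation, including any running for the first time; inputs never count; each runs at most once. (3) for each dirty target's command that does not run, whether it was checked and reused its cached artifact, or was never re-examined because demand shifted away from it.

Marked dirty: check.gen, core.gen, kernel.gen, meta.gen, model.gen, parser.gen.
Target commands that run: check.gen, core.gen, kernel.gen, meta.gen, parser.gen — 5 in total.
Checked but reused from cache: model.gen.
Key observation: the cutoff stops propagation at model.gen — its inputs' values are unchanged, so it reuses its cache.

First evaluation (everything demanded from the output):
  amber.gen = headl([6, 8, -7, 3, 8]) = 6
  parser.gen = max2(-5, -5) = -5
  kernel.gen = max2(6, -5) = 6
  probe.gen = lenl([6, 8, -7, 3, 8]) = 5
  core.gen = add(-5, 5) = 0
  check.gen = add(6, 0) = 6
  model.gen = sub(6, 5) = 1
  meta.gen = sub(6, 1) = 5

Propagation after the edit:
  core.gen: runs — alpha.txt -5->-8; result -3.
  check.gen: runs — core.gen 0->-3; result 3.
  parser.gen: runs — alpha.txt -5->-8; alpha.txt -5->-8; result -8.
  kernel.gen: runs — parser.gen -5->-8; result 6 (same value as before).
  model.gen: checked — values it read are unchanged (kernel.gen unchanged, probe.gen unchanged); reused cached 1 without running.
  meta.gen: runs — check.gen 6->3; result 2.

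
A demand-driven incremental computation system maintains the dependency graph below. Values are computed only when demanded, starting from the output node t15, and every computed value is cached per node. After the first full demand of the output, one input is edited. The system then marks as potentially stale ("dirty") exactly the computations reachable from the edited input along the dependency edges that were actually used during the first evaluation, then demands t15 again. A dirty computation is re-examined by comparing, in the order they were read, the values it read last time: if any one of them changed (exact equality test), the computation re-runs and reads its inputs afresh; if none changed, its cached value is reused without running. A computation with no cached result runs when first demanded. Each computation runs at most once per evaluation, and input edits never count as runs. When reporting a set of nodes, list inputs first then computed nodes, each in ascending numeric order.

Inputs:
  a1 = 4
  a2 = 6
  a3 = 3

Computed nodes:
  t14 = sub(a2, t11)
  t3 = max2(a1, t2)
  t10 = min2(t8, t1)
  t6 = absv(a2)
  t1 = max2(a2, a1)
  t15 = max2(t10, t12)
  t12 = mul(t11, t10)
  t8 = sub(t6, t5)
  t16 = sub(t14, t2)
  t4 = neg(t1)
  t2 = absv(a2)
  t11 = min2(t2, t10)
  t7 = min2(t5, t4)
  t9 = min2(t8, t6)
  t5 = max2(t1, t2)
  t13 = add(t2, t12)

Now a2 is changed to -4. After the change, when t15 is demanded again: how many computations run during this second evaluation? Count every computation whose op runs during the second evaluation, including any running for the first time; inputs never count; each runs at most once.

First evaluation (everything demanded from the output):
  t1 = max2(6, 4) = 6
  t2 = absv(6) = 6
  t5 = max2(6, 6) = 6
  t6 = absv(6) = 6
  t8 = sub(6, 6) = 0
  t10 = min2(0, 6) = 0
  t11 = min2(6, 0) = 0
  t12 = mul(0, 0) = 0
  t15 = max2(0, 0) = 0

Propagation after the edit:
  t1: runs — a2 6->-4; result 4.
  t2: runs — a2 6->-4; result 4.
  t5: runs — t1 6->4; t2 6->4; result 4.
  t6: runs — a2 6->-4; result 4.
  t8: runs — t6 6->4; t5 6->4; result 0 (same value as before).
  t10: runs — t1 6->4; result 0 (same value as before).
  t11: runs — t2 6->4; result 0 (same value as before).
  t12: checked — values it read are unchanged (t11 unchanged, t10 unchanged); reused cached 0 without running.
  t15: checked — values it read are unchanged (t10 unchanged, t12 unchanged); reused cached 0 without running.

Key observation: the cutoff stops propagation at t12 — its inputs' values are unchanged, so it reuses its cache.

Computations that run: t1, t2, t5, t6, t8, t10, t11 — 7 in total.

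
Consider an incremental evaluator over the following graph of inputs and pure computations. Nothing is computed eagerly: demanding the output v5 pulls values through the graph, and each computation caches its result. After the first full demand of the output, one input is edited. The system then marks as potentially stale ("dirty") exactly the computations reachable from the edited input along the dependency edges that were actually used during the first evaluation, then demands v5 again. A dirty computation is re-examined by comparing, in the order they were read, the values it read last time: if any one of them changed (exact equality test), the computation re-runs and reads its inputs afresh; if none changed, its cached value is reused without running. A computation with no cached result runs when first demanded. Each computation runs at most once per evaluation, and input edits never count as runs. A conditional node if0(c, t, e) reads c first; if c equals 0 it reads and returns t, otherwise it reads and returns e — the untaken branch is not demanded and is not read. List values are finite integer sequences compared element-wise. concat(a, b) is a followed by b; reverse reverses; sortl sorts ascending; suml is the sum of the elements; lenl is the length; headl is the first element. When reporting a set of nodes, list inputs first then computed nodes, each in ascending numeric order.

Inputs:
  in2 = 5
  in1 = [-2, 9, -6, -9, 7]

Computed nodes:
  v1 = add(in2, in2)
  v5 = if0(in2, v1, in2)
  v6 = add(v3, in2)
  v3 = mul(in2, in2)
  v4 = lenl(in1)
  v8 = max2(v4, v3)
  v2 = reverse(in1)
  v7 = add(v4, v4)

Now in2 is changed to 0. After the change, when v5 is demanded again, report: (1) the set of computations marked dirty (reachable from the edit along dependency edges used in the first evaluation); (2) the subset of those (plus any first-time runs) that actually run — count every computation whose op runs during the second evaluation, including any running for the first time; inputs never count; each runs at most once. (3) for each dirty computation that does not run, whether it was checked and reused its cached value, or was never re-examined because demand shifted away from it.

Dirty set: v5.
Run set: v1, v5 (2 run).
All dirty computations ended up running.
The important point: the flipped condition pulls in fresh nodes; v1 runs for the first time.

Initial pass — values computed on the first demand:
  v5 = if0(in2=5 -> else branch in2) = 5

Second demand — change propagation:
  v1: newly demanded (no cache) — executes and yields 0.
  v5: re-runs because in2 5->0; in2 5->0; new result 0.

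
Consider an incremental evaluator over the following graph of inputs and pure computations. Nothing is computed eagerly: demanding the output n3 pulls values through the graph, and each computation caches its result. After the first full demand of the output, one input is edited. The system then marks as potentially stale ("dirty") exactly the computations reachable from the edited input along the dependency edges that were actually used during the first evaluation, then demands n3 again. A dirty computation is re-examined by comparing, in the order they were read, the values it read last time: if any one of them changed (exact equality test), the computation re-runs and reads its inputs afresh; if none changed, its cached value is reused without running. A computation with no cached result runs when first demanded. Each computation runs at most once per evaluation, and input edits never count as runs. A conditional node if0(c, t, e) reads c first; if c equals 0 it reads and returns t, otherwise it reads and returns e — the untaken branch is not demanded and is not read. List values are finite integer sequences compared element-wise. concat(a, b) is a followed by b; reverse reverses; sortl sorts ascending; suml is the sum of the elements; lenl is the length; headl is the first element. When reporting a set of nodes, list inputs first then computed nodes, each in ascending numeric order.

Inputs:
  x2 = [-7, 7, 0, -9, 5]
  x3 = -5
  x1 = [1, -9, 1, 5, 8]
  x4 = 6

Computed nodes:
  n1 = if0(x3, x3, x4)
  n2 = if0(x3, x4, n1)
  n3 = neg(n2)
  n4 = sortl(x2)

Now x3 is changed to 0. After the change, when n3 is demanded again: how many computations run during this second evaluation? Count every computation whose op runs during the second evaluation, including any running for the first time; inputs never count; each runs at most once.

Run set: n2 (1 run).
The important point: the flipped condition redirects demand; n1 is left stale, never re-checked.

Initial pass — values computed on the first demand:
  n1 = if0(x3=-5 -> else branch x4) = 6
  n2 = if0(x3=-5 -> else branch n1) = 6
  n3 = neg(6) = -6

Second demand — change propagation:
  n1: dirty yet unreached — the second evaluation never asks for it.
  n2: re-runs because x3 -5->0; new result 6 (unchanged).
  n3: re-examined; everything it read last time is the same (n2 unchanged) — cache -6 kept, no run.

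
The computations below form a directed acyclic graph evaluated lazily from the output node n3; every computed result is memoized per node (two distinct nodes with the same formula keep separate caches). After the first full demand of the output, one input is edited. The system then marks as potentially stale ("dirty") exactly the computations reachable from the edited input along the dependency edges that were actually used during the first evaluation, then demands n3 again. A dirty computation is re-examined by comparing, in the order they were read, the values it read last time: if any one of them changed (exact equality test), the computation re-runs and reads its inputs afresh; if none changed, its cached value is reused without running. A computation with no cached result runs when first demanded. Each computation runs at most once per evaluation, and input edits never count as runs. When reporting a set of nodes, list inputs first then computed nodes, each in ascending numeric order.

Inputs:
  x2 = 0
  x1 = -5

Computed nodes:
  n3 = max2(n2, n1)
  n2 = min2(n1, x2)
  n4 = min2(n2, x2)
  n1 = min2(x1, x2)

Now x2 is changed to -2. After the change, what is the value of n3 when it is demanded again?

Demanding n3 again yields -5.
Note where the cutoff bites: n3 is checked, finds nothing changed, and keeps its cache.

First demand of the output computes:
  n1 = min2(-5, 0) = -5
  n2 = min2(-5, 0) = -5
  n3 = max2(-5, -5) = -5

After the edit, cleaning proceeds:
  n1: a read changed (x2 0->-2) — executes, giving -5 — identical to its old value.
  n2: a read changed (x2 0->-2) — executes, giving -5 — identical to its old value.
  n3: dirty, but its reads are unchanged (n2 unchanged, n1 unchanged); cached -5 stands.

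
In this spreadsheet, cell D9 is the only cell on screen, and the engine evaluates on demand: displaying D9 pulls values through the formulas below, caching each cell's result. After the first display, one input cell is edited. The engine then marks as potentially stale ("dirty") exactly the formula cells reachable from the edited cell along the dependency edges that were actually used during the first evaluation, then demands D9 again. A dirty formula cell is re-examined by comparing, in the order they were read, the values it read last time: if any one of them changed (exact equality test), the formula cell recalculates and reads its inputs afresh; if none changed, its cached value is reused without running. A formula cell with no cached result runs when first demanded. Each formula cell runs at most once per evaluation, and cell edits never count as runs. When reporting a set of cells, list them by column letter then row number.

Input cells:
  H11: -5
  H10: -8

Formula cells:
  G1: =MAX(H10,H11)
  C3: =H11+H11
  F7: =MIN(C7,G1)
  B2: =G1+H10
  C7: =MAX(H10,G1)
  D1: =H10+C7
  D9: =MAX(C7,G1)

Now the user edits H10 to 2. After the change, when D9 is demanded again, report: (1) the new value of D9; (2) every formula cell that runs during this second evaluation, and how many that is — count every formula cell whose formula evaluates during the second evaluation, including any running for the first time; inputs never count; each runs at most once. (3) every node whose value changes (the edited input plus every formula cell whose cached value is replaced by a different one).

Initial pass — values computed on the first demand:
  G1 = MAX(-8, -5) = -5
  C7 = MAX(-8, -5) = -5
  D9 = MAX(-5, -5) = -5

Second demand — change propagation:
  G1: re-runs because H10 -8->2; new result 2.
  C7: re-runs because H10 -8->2; G1 -5->2; new result 2.
  D9: re-runs because C7 -5->2; G1 -5->2; new result 2.

D9 now evaluates to 2.
Run set: C7, D9, G1 (3 run).
Changed values: C7, D9, G1, H10.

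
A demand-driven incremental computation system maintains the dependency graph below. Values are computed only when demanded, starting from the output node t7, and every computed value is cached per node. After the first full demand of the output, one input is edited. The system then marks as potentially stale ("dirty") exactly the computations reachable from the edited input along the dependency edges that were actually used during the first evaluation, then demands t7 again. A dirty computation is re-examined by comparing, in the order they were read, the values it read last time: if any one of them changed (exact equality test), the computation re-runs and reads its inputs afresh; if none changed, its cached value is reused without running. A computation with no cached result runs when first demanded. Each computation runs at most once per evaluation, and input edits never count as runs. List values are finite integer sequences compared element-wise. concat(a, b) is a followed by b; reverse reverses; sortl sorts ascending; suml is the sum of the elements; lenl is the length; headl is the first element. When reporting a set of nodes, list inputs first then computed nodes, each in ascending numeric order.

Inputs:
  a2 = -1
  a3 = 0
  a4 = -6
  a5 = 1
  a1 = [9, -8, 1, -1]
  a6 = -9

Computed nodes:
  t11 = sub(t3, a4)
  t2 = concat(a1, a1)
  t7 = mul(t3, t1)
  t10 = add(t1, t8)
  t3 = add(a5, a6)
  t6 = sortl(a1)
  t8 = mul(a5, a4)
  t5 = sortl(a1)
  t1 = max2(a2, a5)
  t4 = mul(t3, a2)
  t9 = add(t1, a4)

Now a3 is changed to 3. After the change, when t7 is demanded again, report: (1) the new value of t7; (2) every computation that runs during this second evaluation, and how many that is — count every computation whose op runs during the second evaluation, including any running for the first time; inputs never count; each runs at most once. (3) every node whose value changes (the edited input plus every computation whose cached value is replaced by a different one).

New value of t7: -8.
Computations that run: none — 0 in total.
Values that change: a3.
Key observation: a3 is never demanded by the output, so the edit triggers no recomputation at all.

First evaluation (everything demanded from the output):
  t1 = max2(-1, 1) = 1
  t3 = add(1, -9) = -8
  t7 = mul(-8, 1) = -8

Propagation after the edit:
  a3 feeds no computation that the output demands — nothing is marked dirty and nothing runs.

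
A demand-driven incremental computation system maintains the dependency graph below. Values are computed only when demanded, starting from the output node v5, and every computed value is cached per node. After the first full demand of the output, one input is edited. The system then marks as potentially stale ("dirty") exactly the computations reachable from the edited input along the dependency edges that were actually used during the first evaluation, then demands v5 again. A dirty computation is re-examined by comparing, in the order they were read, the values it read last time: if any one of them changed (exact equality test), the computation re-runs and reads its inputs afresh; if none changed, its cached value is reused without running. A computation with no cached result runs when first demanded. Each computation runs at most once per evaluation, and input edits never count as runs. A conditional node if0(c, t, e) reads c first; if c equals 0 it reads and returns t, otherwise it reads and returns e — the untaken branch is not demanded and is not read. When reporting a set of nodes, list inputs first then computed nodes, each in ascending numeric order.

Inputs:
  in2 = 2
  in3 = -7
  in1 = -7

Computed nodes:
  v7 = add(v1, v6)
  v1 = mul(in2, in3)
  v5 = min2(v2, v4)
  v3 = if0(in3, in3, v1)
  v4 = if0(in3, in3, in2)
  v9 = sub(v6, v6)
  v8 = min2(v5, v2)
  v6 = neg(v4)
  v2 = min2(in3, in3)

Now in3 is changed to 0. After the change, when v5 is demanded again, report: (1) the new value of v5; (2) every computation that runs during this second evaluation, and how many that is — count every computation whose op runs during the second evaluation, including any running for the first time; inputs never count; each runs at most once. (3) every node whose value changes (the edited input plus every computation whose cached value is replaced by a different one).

First evaluation (everything demanded from the output):
  v2 = min2(-7, -7) = -7
  v4 = if0(in3=-7 -> else branch in2) = 2
  v5 = min2(-7, 2) = -7

Propagation after the edit:
  v2: runs — in3 -7->0; in3 -7->0; result 0.
  v4: runs — in3 -7->0; result 0.
  v5: runs — v2 -7->0; v4 2->0; result 0.

New value of v5: 0.
Computations that run: v2, v4, v5 — 3 in total.
Values that change: in3, v2, v4, v5.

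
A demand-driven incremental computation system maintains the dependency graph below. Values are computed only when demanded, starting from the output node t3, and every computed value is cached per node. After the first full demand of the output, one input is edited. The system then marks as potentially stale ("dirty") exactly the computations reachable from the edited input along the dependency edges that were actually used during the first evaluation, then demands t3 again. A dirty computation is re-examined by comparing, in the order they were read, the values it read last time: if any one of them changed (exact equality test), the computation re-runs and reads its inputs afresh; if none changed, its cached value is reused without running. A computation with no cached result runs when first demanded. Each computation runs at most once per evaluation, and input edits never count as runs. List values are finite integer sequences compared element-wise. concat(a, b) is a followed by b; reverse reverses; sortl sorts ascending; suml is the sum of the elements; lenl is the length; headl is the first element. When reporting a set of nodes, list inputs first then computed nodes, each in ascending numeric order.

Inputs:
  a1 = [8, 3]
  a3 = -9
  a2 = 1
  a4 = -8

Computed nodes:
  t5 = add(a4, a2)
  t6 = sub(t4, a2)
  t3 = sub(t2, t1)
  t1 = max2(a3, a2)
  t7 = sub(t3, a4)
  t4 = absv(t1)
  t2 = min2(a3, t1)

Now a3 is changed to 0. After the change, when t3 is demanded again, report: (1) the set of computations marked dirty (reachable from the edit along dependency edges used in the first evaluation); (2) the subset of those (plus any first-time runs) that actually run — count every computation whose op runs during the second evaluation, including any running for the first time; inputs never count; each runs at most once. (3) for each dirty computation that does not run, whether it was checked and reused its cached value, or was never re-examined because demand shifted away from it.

Marked dirty: t1, t2, t3.
Computations that run: t1, t2, t3 — 3 in total.
Every dirty computation ran.

First evaluation (everything demanded from the output):
  t1 = max2(-9, 1) = 1
  t2 = min2(-9, 1) = -9
  t3 = sub(-9, 1) = -10

Propagation after the edit:
  t1: runs — a3 -9->0; result 1 (same value as before).
  t2: runs — a3 -9->0; result 0.
  t3: runs — t2 -9->0; result -1.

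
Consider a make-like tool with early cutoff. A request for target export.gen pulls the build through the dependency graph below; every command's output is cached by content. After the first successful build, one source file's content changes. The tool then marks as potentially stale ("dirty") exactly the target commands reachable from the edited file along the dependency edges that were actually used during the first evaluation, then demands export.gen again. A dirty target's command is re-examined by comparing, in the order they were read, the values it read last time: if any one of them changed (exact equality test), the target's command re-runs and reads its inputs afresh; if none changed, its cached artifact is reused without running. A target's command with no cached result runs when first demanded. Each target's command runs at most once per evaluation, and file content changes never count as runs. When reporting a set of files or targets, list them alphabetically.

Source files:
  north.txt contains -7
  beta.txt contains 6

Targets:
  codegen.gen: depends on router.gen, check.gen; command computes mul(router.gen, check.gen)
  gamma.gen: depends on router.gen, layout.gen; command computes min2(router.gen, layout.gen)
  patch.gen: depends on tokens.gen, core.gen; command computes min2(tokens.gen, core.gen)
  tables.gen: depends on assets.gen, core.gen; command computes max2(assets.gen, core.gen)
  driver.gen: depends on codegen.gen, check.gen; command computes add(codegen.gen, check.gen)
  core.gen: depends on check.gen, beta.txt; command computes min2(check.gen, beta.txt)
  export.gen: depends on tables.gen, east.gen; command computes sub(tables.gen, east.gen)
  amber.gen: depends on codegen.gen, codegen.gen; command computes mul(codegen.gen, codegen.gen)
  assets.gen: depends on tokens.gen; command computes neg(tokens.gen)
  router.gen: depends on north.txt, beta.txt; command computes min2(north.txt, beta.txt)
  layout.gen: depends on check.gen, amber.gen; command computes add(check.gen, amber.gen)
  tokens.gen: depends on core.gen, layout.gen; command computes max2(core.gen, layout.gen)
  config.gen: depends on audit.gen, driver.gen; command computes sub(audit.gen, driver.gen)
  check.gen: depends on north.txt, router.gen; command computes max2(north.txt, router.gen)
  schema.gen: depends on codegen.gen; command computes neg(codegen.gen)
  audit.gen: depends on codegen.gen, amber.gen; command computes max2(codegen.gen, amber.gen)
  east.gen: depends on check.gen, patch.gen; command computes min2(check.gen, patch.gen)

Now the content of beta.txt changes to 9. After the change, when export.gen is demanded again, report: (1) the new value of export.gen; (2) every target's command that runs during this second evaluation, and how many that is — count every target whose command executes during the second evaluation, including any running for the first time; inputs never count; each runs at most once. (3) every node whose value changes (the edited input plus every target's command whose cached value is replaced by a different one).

Demanding export.gen again yields 0.
2 target commands run: core.gen, router.gen.
The nodes whose values change: beta.txt.
Note where the cutoff bites: check.gen is checked, finds nothing changed, and keeps its cache.

First demand of the output computes:
  router.gen = min2(-7, 6) = -7
  check.gen = max2(-7, -7) = -7
  codegen.gen = mul(-7, -7) = 49
  amber.gen = mul(49, 49) = 2401
  core.gen = min2(-7, 6) = -7
  layout.gen = add(-7, 2401) = 2394
  tokens.gen = max2(-7, 2394) = 2394
  assets.gen = neg(2394) = -2394
  patch.gen = min2(2394, -7) = -7
  east.gen = min2(-7, -7) = -7
  tables.gen = max2(-2394, -7) = -7
  export.gen = sub(-7, -7) = 0

After the edit, cleaning proceeds:
  router.gen: a read changed (beta.txt 6->9) — executes, giving -7 — identical to its old value.
  check.gen: dirty, but its reads are unchanged (north.txt unchanged, router.gen unchanged); cached -7 stands.
  codegen.gen: dirty, but its reads are unchanged (router.gen unchanged, check.gen unchanged); cached 49 stands.
  amber.gen: dirty, but its reads are unchanged (codegen.gen unchanged, codegen.gen unchanged); cached 2401 stands.
  core.gen: a read changed (beta.txt 6->9) — executes, giving -7 — identical to its old value.
  layout.gen: dirty, but its reads are unchanged (check.gen unchanged, amber.gen unchanged); cached 2394 stands.
  tokens.gen: dirty, but its reads are unchanged (core.gen unchanged, layout.gen unchanged); cached 2394 stands.
  assets.gen: dirty, but its reads are unchanged (tokens.gen unchanged); cached -2394 stands.
  patch.gen: dirty, but its reads are unchanged (tokens.gen unchanged, core.gen unchanged); cached -7 stands.
  east.gen: dirty, but its reads are unchanged (check.gen unchanged, patch.gen unchanged); cached -7 stands.
  tables.gen: dirty, but its reads are unchanged (assets.gen unchanged, core.gen unchanged); cached -7 stands.
  export.gen: dirty, but its reads are unchanged (tables.gen unchanged, east.gen unchanged); cached 0 stands.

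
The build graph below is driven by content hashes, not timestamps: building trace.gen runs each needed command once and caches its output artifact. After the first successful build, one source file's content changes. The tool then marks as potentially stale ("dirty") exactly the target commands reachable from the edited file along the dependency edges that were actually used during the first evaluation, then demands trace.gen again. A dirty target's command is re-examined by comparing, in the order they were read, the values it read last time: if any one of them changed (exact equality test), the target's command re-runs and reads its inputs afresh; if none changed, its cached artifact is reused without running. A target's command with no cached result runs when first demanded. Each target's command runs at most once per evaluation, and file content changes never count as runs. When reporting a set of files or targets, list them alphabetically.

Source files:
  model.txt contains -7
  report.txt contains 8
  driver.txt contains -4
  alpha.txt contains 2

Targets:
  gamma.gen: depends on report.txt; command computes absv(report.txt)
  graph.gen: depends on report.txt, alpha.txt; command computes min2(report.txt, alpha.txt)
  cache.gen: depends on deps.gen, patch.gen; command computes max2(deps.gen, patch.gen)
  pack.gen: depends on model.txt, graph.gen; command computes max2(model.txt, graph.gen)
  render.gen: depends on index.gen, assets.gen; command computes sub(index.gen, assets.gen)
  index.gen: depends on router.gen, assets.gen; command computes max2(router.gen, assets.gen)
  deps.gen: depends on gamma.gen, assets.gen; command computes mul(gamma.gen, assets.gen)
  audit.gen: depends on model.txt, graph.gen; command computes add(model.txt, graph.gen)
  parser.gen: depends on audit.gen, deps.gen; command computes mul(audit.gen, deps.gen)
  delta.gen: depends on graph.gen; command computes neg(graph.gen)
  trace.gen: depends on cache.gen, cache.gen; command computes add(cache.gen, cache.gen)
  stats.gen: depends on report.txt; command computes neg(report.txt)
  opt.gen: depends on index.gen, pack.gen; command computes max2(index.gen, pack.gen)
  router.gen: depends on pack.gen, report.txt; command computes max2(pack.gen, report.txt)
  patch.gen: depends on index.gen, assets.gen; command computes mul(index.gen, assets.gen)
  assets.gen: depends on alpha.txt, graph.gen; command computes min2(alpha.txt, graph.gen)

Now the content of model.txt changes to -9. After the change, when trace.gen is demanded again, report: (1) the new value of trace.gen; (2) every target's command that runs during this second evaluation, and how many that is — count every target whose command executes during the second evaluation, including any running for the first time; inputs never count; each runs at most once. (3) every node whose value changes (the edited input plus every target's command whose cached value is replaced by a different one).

Initial pass — values computed on the first demand:
  gamma.gen = absv(8) = 8
  graph.gen = min2(8, 2) = 2
  assets.gen = min2(2, 2) = 2
  deps.gen = mul(8, 2) = 16
  pack.gen = max2(-7, 2) = 2
  router.gen = max2(2, 8) = 8
  index.gen = max2(8, 2) = 8
  patch.gen = mul(8, 2) = 16
  cache.gen = max2(16, 16) = 16
  trace.gen = add(16, 16) = 32

Second demand — change propagation:
  pack.gen: re-runs because model.txt -7->-9; new result 2 (unchanged).
  router.gen: re-examined; everything it read last time is the same (pack.gen unchanged, report.txt unchanged) — cache 8 kept, no run.
  index.gen: re-examined; everything it read last time is the same (router.gen unchanged, assets.gen unchanged) — cache 8 kept, no run.
  patch.gen: re-examined; everything it read last time is the same (index.gen unchanged, assets.gen unchanged) — cache 16 kept, no run.
  cache.gen: re-examined; everything it read last time is the same (deps.gen unchanged, patch.gen unchanged) — cache 16 kept, no run.
  trace.gen: re-examined; everything it read last time is the same (cache.gen unchanged, cache.gen unchanged) — cache 32 kept, no run.

The important point: pack.gen recomputes to an identical value, and the output ends up unchanged.

trace.gen now evaluates to 32.
Run set: pack.gen (1 run).
Changed values: model.txt.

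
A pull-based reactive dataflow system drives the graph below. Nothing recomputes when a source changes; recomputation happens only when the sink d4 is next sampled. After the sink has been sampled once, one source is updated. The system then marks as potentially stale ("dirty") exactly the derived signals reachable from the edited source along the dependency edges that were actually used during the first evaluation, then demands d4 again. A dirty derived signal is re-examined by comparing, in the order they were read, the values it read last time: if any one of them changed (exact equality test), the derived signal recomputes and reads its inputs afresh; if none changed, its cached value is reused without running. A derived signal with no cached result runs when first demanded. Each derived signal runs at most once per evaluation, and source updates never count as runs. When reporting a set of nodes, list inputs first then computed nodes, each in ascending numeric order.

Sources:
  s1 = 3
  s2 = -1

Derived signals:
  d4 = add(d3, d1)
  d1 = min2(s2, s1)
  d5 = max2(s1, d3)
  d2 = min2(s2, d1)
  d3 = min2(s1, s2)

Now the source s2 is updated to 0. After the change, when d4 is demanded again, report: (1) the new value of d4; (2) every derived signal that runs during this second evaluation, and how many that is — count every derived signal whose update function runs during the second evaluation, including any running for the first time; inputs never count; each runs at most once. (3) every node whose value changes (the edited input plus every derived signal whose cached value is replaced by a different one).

New value of d4: 0.
Derived signals that run: d1, d3, d4 — 3 in total.
Values that change: s2, d1, d3, d4.

First evaluation (everything demanded from the output):
  d1 = min2(-1, 3) = -1
  d3 = min2(3, -1) = -1
  d4 = add(-1, -1) = -2

Propagation after the edit:
  d1: runs — s2 -1->0; result 0.
  d3: runs — s2 -1->0; result 0.
  d4: runs — d3 -1->0; d1 -1->0; result 0.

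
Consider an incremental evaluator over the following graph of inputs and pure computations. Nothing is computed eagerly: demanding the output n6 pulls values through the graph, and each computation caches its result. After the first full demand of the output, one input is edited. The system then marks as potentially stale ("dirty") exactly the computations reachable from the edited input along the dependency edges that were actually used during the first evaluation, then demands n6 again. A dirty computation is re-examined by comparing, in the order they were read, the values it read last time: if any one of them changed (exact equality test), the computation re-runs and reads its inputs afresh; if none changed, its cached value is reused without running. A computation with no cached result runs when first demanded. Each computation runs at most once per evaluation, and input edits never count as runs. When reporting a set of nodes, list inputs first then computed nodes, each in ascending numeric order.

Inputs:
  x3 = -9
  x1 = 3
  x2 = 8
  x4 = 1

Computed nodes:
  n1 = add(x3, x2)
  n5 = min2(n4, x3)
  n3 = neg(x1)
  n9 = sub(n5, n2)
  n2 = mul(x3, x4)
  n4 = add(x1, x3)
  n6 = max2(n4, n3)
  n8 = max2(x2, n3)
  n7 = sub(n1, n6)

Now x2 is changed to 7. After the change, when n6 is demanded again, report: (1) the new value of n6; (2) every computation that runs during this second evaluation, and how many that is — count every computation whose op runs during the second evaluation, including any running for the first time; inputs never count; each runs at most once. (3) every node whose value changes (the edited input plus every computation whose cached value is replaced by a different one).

n6 now evaluates to -3.
Run set: none (0 run).
Changed values: x2.
The important point: nothing the output needs ever reads x2, so the edit is invisible to it.

Initial pass — values computed on the first demand:
  n3 = neg(3) = -3
  n4 = add(3, -9) = -6
  n6 = max2(-6, -3) = -3

Second demand — change propagation:
  no demanded computation ever read x2, so the edit dirties nothing and nothing runs.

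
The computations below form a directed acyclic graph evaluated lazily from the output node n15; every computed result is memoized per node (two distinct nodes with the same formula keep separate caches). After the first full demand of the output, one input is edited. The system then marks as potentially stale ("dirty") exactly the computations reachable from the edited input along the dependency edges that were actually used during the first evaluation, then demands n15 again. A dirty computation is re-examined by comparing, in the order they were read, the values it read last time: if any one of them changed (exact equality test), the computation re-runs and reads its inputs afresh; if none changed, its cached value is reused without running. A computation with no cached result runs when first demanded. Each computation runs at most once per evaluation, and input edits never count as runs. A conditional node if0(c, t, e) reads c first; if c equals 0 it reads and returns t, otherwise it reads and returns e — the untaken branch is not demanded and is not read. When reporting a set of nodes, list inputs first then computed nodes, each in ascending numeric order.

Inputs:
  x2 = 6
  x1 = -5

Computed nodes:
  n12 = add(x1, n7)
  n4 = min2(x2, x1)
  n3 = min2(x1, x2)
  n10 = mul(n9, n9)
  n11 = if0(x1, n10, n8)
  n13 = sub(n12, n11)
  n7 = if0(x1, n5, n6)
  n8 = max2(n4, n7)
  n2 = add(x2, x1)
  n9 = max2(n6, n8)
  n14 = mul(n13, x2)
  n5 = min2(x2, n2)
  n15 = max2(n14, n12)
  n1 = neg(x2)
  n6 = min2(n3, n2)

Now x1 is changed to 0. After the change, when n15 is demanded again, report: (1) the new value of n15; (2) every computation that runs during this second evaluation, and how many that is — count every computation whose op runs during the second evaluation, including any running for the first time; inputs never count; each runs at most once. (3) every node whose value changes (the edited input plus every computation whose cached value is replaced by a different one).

Demanding n15 again yields 6.
14 computations run: n2, n3, n4, n5, n6, n7, n8, n9, n10, n11, n12, n13, n14, n15.
The nodes whose values change: x1, n2, n3, n4, n6, n7, n8, n11, n12, n13, n14, n15.
Note the branch switch — n5, n9, n10 had no cache and run now for the first time.

First demand of the output computes:
  n2 = add(6, -5) = 1
  n3 = min2(-5, 6) = -5
  n4 = min2(6, -5) = -5
  n6 = min2(-5, 1) = -5
  n7 = if0(x1=-5 -> else branch n6) = -5
  n8 = max2(-5, -5) = -5
  n11 = if0(x1=-5 -> else branch n8) = -5
  n12 = add(-5, -5) = -10
  n13 = sub(-10, -5) = -5
  n14 = mul(-5, 6) = -30
  n15 = max2(-30, -10) = -10

After the edit, cleaning proceeds:
  n2: a read changed (x1 -5->0) — executes, giving 6.
  n3: a read changed (x1 -5->0) — executes, giving 0.
  n4: a read changed (x1 -5->0) — executes, giving 0.
  n5: had never run; runs now, result 6.
  n6: a read changed (n3 -5->0; n2 1->6) — executes, giving 0.
  n7: a read changed (x1 -5->0; n6 -5->0) — executes, giving 6.
  n8: a read changed (n4 -5->0; n7 -5->6) — executes, giving 6.
  n9: had never run; runs now, result 6.
  n10: had never run; runs now, result 36.
  n11: a read changed (x1 -5->0; n8 -5->6) — executes, giving 36.
  n12: a read changed (x1 -5->0; n7 -5->6) — executes, giving 6.
  n13: a read changed (n12 -10->6; n11 -5->36) — executes, giving -30.
  n14: a read changed (n13 -5->-30) — executes, giving -180.
  n15: a read changed (n14 -30->-180; n12 -10->6) — executes, giving 6.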